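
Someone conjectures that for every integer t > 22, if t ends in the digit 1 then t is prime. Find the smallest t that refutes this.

t = 51

Check each integer t > 22 in order until t ends in the digit 1 but t is not prime.
t = 31: 31 ends in 1 and is prime.
t = 41: 41 ends in 1 and is prime.
t = 51: 51 ends in 1; 51 = 3 × 17, composite.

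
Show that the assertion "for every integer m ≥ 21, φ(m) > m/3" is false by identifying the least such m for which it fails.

m = 24

Check each integer m ≥ 21 in order until the claim fails.
For m = 21, 22, 23 the conclusion holds.
m = 24: φ(24) = 8 and 24/3 = 8, so φ(24) ≤ 24/3.
Hence m = 24 is a counterexample.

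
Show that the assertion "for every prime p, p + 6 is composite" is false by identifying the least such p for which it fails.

A counterexample is any prime p such that p + 6 is prime; we check each in order.
p = 2: p + 6 = 8 = 2 × 4, composite.
p = 3: p + 6 = 9 = 3 × 3, composite.
p = 5: p + 6 = 11, prime — not composite.
So p = 5 is the smallest counterexample.

p = 5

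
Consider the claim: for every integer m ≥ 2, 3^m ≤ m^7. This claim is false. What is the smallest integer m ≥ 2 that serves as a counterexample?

The first 17 eligible values, up to m = 18, all satisfy the conclusion.
m = 19: 3^m = 1162261467 and m^7 = 893871739, so 1162261467 > 893871739.

m = 19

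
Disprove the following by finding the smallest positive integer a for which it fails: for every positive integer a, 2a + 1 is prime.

We need the least positive integer a for which 2a + 1 is not prime.
a = 1: 2a + 1 = 3, prime.
a = 2: 2a + 1 = 5, prime.
a = 3: 2a + 1 = 7, prime.
a = 4: 2a + 1 = 9 = 3 × 3, composite.
Thus a = 4 disproves the claim, and no smaller a works.

a = 4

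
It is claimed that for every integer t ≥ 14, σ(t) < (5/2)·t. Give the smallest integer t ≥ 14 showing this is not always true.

We need the least integer t ≥ 14 for which the claim fails.
For t = 14, 15, 16, 17, 18, 19, 20, 21, 22, 23 the conclusion holds.
t = 24: σ(24) = 60; 60 ≥ 60.

t = 24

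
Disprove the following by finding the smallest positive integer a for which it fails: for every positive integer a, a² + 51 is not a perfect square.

A counterexample is any positive integer a such that a² + 51 is a perfect square; we check each in order.
The first 6 eligible values, up to a = 6, all satisfy the conclusion.
a = 7: 7² + 51 = 100 = 10², a perfect square.
Thus a = 7 disproves the claim, and no smaller a works.

a = 7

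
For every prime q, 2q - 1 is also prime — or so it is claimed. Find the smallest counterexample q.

q = 5

q = 2: 2q - 1 = 3, prime.
q = 3: 2q - 1 = 5, prime.
q = 5: 2q - 1 = 9 = 3 × 3, not prime.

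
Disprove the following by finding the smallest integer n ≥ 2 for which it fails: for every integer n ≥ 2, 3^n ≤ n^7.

n = 19

A counterexample is any integer n ≥ 2 such that 3^n > n^7; we check each in order.
For n = 2, 3, 4, 5, …, 16, 17, 18 the conclusion holds.
n = 19: 3^n = 1162261467 and n^7 = 893871739, so 1162261467 > 893871739.
Hence n = 19 is a counterexample.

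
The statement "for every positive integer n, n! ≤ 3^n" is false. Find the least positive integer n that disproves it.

We need the least positive integer n for which n! > 3^n.
The first 6 eligible values, up to n = 6, all satisfy the conclusion.
n = 7: n! = 5040 and 3^n = 2187, so 5040 > 2187.
Thus n = 7 disproves the claim, and no smaller n works.

n = 7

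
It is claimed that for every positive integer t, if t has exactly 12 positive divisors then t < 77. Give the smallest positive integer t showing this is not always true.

t = 84

t = 60: τ(60) = 12; 60 < 77.
t = 72: τ(72) = 12; 72 < 77.
t = 84: τ(84) = 12; 84 ≥ 77.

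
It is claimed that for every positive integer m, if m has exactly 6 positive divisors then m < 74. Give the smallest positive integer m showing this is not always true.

Check each positive integer m in order until m has exactly 6 positive divisors but the claim fails.
The first 11 eligible values, up to m = 68, all satisfy the conclusion.
m = 75: τ(75) = 6; 75 ≥ 74.
Hence m = 75 is a counterexample.

m = 75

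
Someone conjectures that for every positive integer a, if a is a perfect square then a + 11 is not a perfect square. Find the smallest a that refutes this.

a = 25

A counterexample is any positive integer a such that a is a perfect square but a + 11 is a perfect square; we check each in order.
For a = 1, 4, 9, 16 the conclusion holds.
a = 25: 25 = 5² and 25 + 11 = 36 = 6².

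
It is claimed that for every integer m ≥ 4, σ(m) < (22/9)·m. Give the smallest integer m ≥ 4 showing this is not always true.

For m = 4, 5, 6, 7, …, 21, 22, 23 the conclusion holds.
m = 24: σ(24) = 60; 60 ≥ 176/3.
Thus m = 24 disproves the claim, and no smaller m works.

m = 24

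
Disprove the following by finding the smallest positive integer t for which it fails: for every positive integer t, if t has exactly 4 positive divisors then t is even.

t = 15

We need the least positive integer t for which t has exactly 4 positive divisors but t is odd.
t = 6: divisors of 6: 1, 2, 3, 6; 6 is even.
t = 8: divisors of 8: 1, 2, 4, 8; 8 is even.
t = 10: divisors of 10: 1, 2, 5, 10; 10 is even.
t = 14: divisors of 14: 1, 2, 7, 14; 14 is even.
t = 15: divisors of 15: 1, 3, 5, 15; 15 is odd.
Thus t = 15 disproves the claim, and no smaller t works.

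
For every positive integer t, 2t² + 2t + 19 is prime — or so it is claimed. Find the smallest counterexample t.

t = 18

A counterexample is any positive integer t such that 2t² + 2t + 19 is not prime; we check each in order.
For t = 1, 2, 3, 4, …, 15, 16, 17 the conclusion holds.
t = 18: 2t² + 2t + 19 = 703 = 19 × 37, composite.
So t = 18 is the smallest counterexample.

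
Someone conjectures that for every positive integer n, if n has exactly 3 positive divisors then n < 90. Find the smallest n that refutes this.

Check each positive integer n in order until n has exactly 3 positive divisors but the claim fails.
n = 4: τ(4) = 3; 4 < 90.
n = 9: τ(9) = 3; 9 < 90.
n = 25: τ(25) = 3; 25 < 90.
n = 49: τ(49) = 3; 49 < 90.
n = 121: τ(121) = 3; 121 ≥ 90.
Hence n = 121 is a counterexample.

n = 121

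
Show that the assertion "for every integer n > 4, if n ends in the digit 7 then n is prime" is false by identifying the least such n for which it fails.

n = 27

n = 7: 7 ends in 7 and is prime.
n = 17: 17 ends in 7 and is prime.
n = 27: 27 ends in 7; 27 = 3 × 9, composite.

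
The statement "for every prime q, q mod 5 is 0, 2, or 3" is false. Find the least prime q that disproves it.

A counterexample is any prime q such that the claim fails; we check each in order.
The first 4 eligible values, up to q = 7, all satisfy the conclusion.
q = 11: 11 mod 5 = 1 — not in {0, 2, 3}.
Thus q = 11 disproves the claim, and no smaller q works.

q = 11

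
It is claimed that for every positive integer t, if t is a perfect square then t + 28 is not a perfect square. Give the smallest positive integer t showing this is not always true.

A counterexample is any positive integer t such that t is a perfect square but t + 28 is a perfect square; we check each in order.
For t = 1, 4, 9, 16, 25 the conclusion holds.
t = 36: 36 = 6² and 36 + 28 = 64 = 8².

t = 36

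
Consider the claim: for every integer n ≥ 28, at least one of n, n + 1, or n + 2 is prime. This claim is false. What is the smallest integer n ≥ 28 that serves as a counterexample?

n = 32

n = 28: 29 is prime.
n = 29: 29 is prime.
n = 30: 31 is prime.
n = 31: 31 is prime.
n = 32: 32 = 2 × 16; 33 = 3 × 11; 34 = 2 × 17 — all composite.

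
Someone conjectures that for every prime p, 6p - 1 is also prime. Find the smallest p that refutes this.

p = 2: 6p - 1 = 11, prime.
p = 3: 6p - 1 = 17, prime.
p = 5: 6p - 1 = 29, prime.
p = 7: 6p - 1 = 41, prime.
p = 11: 6p - 1 = 65 = 5 × 13, not prime.
So p = 11 is the smallest counterexample.

p = 11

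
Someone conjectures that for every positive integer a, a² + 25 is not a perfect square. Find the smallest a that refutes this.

a = 12

A counterexample is any positive integer a such that a² + 25 is a perfect square; we check each in order.
The first 11 eligible values, up to a = 11, all satisfy the conclusion.
a = 12: 12² + 25 = 169 = 13², a perfect square.
Thus a = 12 disproves the claim, and no smaller a works.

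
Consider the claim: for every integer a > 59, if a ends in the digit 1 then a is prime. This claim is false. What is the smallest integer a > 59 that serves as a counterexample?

a = 81

Check each integer a > 59 in order until a ends in the digit 1 but a is not prime.
a = 61: 61 ends in 1 and is prime.
a = 71: 71 ends in 1 and is prime.
a = 81: 81 ends in 1; 81 = 3 × 27, composite.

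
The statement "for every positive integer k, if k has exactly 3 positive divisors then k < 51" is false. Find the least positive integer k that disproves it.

A counterexample is any positive integer k such that k has exactly 3 positive divisors but the claim fails; we check each in order.
k = 4: τ(4) = 3; 4 < 51.
k = 9: τ(9) = 3; 9 < 51.
k = 25: τ(25) = 3; 25 < 51.
k = 49: τ(49) = 3; 49 < 51.
k = 121: τ(121) = 3; 121 ≥ 51.

k = 121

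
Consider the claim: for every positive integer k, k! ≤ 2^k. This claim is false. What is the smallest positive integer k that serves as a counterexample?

k = 4

We need the least positive integer k for which k! > 2^k.
k = 1: k! = 1 and 2^k = 2, so 1 ≤ 2.
k = 2: k! = 2 and 2^k = 4, so 2 ≤ 4.
k = 3: k! = 6 and 2^k = 8, so 6 ≤ 8.
k = 4: k! = 24 and 2^k = 16, so 24 > 16.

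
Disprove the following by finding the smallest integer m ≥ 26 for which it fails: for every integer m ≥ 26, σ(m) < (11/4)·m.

Check each integer m ≥ 26 in order until the claim fails.
For m = 26, 27, 28, 29, …, 57, 58, 59 the conclusion holds.
m = 60: σ(60) = 168; 168 ≥ 165.
Hence m = 60 is a counterexample.

m = 60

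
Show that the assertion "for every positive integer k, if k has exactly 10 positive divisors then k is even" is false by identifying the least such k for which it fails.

Check each positive integer k in order until k has exactly 10 positive divisors but k is odd.
The first 9 eligible values, up to k = 368, all satisfy the conclusion.
k = 405: divisors of 405: 10 divisors; 405 is odd.

k = 405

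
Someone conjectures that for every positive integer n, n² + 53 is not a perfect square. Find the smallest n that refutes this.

We need the least positive integer n for which n² + 53 is a perfect square.
The first 25 eligible values, up to n = 25, all satisfy the conclusion.
n = 26: 26² + 53 = 729 = 27², a perfect square.

n = 26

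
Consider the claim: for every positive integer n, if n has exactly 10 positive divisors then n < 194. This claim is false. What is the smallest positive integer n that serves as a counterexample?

n = 208

Check each positive integer n in order until n has exactly 10 positive divisors but the claim fails.
For n = 48, 80, 112, 162, 176 the conclusion holds.
n = 208: τ(208) = 10; 208 ≥ 194.
Thus n = 208 disproves the claim, and no smaller n works.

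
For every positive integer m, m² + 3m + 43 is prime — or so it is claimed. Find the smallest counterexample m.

The first 38 eligible values, up to m = 38, all satisfy the conclusion.
m = 39: m² + 3m + 43 = 1681 = 41 × 41, composite.
Hence m = 39 is a counterexample.

m = 39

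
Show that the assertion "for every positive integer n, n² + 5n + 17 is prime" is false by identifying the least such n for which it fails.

n = 8

A counterexample is any positive integer n such that n² + 5n + 17 is not prime; we check each in order.
The first 7 eligible values, up to n = 7, all satisfy the conclusion.
n = 8: n² + 5n + 17 = 121 = 11 × 11, composite.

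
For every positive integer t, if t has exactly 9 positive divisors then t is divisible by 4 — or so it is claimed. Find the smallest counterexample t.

A counterexample is any positive integer t such that t has exactly 9 positive divisors but t is not divisible by 4; we check each in order.
t = 36: τ(36) = 9; 36 mod 4 = 0.
t = 100: τ(100) = 9; 100 mod 4 = 0.
t = 196: τ(196) = 9; 196 mod 4 = 0.
t = 225: τ(225) = 9; 225 mod 4 = 1.

t = 225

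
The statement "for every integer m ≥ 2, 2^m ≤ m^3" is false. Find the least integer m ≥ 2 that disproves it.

m = 10

For m = 2, 3, 4, 5, 6, 7, 8, 9 the conclusion holds.
m = 10: 2^m = 1024 and m^3 = 1000, so 1024 > 1000.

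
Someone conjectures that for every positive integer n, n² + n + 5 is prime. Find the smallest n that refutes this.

We need the least positive integer n for which n² + n + 5 is not prime.
For n = 1, 2, 3 the conclusion holds.
n = 4: n² + n + 5 = 25 = 5 × 5, composite.
So n = 4 is the smallest counterexample.

n = 4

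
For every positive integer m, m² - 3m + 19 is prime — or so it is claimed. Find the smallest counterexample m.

m = 18

Check each positive integer m in order until m² - 3m + 19 is not prime.
For m = 1, 2, 3, 4, …, 15, 16, 17 the conclusion holds.
m = 18: m² - 3m + 19 = 289 = 17 × 17, composite.
Hence m = 18 is a counterexample.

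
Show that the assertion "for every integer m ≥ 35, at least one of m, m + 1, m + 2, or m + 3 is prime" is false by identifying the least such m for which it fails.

m = 48

The first 13 eligible values, up to m = 47, all satisfy the conclusion.
m = 48: 48 = 2 × 24; 49 = 7 × 7; 50 = 2 × 25; 51 = 3 × 17 — all composite.
Hence m = 48 is a counterexample.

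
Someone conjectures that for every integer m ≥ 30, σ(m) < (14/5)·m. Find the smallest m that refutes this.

We need the least integer m ≥ 30 for which the claim fails.
For m = 30, 31, 32, 33, …, 57, 58, 59 the conclusion holds.
m = 60: σ(60) = 168; 168 ≥ 168.

m = 60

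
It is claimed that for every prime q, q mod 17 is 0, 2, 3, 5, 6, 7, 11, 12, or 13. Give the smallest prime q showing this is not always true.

q = 31

For q = 2, 3, 5, 7, 11, 13, 17, 19, 23, 29 the conclusion holds.
q = 31: 31 mod 17 = 14 — not in {0, 2, 3, 5, 6, 7, 11, 12, 13}.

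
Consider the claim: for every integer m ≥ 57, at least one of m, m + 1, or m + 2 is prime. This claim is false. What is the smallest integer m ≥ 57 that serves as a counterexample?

A counterexample is any integer m ≥ 57 such that m, m + 1, m + 2 are all composite; we check each in order.
m = 57: 59 is prime.
m = 58: 59 is prime.
m = 59: 59 is prime.
m = 60: 61 is prime.
m = 61: 61 is prime.
m = 62: 62 = 2 × 31; 63 = 3 × 21; 64 = 2 × 32 — all composite.
Hence m = 62 is a counterexample.

m = 62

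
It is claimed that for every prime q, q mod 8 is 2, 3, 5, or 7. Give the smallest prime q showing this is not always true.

q = 17

A counterexample is any prime q such that the claim fails; we check each in order.
q = 2: 2 mod 8 = 2.
q = 3: 3 mod 8 = 3.
q = 5: 5 mod 8 = 5.
q = 7: 7 mod 8 = 7.
q = 11: 11 mod 8 = 3.
q = 13: 13 mod 8 = 5.
q = 17: 17 mod 8 = 1 — not in {2, 3, 5, 7}.
Thus q = 17 disproves the claim, and no smaller q works.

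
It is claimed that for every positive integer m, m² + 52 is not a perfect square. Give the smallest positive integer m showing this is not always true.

Check each positive integer m in order until m² + 52 is a perfect square.
For m = 1, 2, 3, 4, …, 9, 10, 11 the conclusion holds.
m = 12: 12² + 52 = 196 = 14², a perfect square.
So m = 12 is the smallest counterexample.

m = 12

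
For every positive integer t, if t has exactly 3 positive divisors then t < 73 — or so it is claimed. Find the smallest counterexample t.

We need the least positive integer t for which t has exactly 3 positive divisors but the claim fails.
For t = 4, 9, 25, 49 the conclusion holds.
t = 121: τ(121) = 3; 121 ≥ 73.

t = 121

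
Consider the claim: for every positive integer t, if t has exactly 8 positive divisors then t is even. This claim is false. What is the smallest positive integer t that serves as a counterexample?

For t = 24, 30, 40, 42, …, 88, 102, 104 the conclusion holds.
t = 105: divisors of 105: 1, 3, 5, 7, 15, 21, 35, 105; 105 is odd.
Hence t = 105 is a counterexample.

t = 105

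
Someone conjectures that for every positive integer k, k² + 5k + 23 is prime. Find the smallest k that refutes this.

A counterexample is any positive integer k such that k² + 5k + 23 is not prime; we check each in order.
For k = 1, 2, 3, 4, …, 11, 12, 13 the conclusion holds.
k = 14: k² + 5k + 23 = 289 = 17 × 17, composite.

k = 14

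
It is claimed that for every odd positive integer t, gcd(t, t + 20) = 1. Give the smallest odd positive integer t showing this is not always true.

t = 1: gcd(1, 21) = 1.
t = 3: gcd(3, 23) = 1.
t = 5: gcd(5, 25) = 5.

t = 5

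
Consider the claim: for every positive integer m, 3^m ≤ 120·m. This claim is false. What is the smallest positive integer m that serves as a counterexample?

We need the least positive integer m for which 3^m > 120·m.
For m = 1, 2, 3, 4, 5 the conclusion holds.
m = 6: 3^m = 729 and 120·m = 720, so 729 > 720.
Hence m = 6 is a counterexample.

m = 6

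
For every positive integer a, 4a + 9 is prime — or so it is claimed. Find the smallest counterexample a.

We need the least positive integer a for which 4a + 9 is not prime.
a = 1: 4a + 9 = 13, prime.
a = 2: 4a + 9 = 17, prime.
a = 3: 4a + 9 = 21 = 3 × 7, composite.
So a = 3 is the smallest counterexample.

a = 3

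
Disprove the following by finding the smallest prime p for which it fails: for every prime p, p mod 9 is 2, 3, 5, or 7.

A counterexample is any prime p such that the claim fails; we check each in order.
p = 2: 2 mod 9 = 2.
p = 3: 3 mod 9 = 3.
p = 5: 5 mod 9 = 5.
p = 7: 7 mod 9 = 7.
p = 11: 11 mod 9 = 2.
p = 13: 13 mod 9 = 4 — not in {2, 3, 5, 7}.
Thus p = 13 disproves the claim, and no smaller p works.

p = 13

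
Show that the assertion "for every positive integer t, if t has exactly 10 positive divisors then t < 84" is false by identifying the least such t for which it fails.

t = 112

A counterexample is any positive integer t such that t has exactly 10 positive divisors but the claim fails; we check each in order.
t = 48: τ(48) = 10; 48 < 84.
t = 80: τ(80) = 10; 80 < 84.
t = 112: τ(112) = 10; 112 ≥ 84.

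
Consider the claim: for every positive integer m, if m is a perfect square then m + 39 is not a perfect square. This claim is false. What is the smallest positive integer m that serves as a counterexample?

A counterexample is any positive integer m such that m is a perfect square but m + 39 is a perfect square; we check each in order.
m = 1: 1 + 39 = 40, not a perfect square.
m = 4: 4 + 39 = 43, not a perfect square.
m = 9: 9 + 39 = 48, not a perfect square.
m = 16: 16 + 39 = 55, not a perfect square.
m = 25: 25 = 5² and 25 + 39 = 64 = 8².
Hence m = 25 is a counterexample.

m = 25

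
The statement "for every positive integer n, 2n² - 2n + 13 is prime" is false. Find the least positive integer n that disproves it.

Check each positive integer n in order until 2n² - 2n + 13 is not prime.
For n = 1, 2 the conclusion holds.
n = 3: 2n² - 2n + 13 = 25 = 5 × 5, composite.

n = 3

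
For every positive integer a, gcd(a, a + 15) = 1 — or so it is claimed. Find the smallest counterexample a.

For a = 1, 2 the conclusion holds.
a = 3: gcd(3, 18) = 3.
Thus a = 3 disproves the claim, and no smaller a works.

a = 3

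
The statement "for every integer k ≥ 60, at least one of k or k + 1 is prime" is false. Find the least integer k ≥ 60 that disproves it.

k = 60: 61 is prime.
k = 61: 61 is prime.
k = 62: 62 = 2 × 31; 63 = 3 × 21 — both composite.

k = 62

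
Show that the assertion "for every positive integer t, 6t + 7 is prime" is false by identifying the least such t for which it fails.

A counterexample is any positive integer t such that 6t + 7 is not prime; we check each in order.
For t = 1, 2 the conclusion holds.
t = 3: 6t + 7 = 25 = 5 × 5, composite.

t = 3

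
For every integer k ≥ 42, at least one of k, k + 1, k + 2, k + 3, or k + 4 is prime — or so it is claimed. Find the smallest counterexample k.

A counterexample is any integer k ≥ 42 such that k, k + 1, k + 2, k + 3, k + 4 are all composite; we check each in order.
For k = 42, 43, 44, 45, 46, 47 the conclusion holds.
k = 48: 48 = 2 × 24; 49 = 7 × 7; 50 = 2 × 25; 51 = 3 × 17; 52 = 2 × 26 — all composite.
Hence k = 48 is a counterexample.

k = 48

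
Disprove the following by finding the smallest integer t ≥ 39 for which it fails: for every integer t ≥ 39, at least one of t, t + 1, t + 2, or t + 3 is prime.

Check each integer t ≥ 39 in order until t, t + 1, t + 2, t + 3 are all composite.
The first 9 eligible values, up to t = 47, all satisfy the conclusion.
t = 48: 48 = 2 × 24; 49 = 7 × 7; 50 = 2 × 25; 51 = 3 × 17 — all composite.

t = 48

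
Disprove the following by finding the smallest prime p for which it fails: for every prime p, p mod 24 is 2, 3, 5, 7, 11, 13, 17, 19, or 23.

A counterexample is any prime p such that the claim fails; we check each in order.
For p = 2, 3, 5, 7, …, 61, 67, 71 the conclusion holds.
p = 73: 73 mod 24 = 1 — not in {2, 3, 5, 7, 11, 13, 17, 19, 23}.

p = 73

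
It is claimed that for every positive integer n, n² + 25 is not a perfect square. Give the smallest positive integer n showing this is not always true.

Check each positive integer n in order until n² + 25 is a perfect square.
For n = 1, 2, 3, 4, …, 9, 10, 11 the conclusion holds.
n = 12: 12² + 25 = 169 = 13², a perfect square.

n = 12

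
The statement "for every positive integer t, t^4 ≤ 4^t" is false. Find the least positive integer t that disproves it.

t = 3

For t = 1, 2 the conclusion holds.
t = 3: t^4 = 81 and 4^t = 64, so 81 > 64.
Hence t = 3 is a counterexample.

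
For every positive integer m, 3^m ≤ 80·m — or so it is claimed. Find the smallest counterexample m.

m = 6

We need the least positive integer m for which 3^m > 80·m.
For m = 1, 2, 3, 4, 5 the conclusion holds.
m = 6: 3^m = 729 and 80·m = 480, so 729 > 480.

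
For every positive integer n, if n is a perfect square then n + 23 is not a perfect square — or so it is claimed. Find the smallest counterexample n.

n = 121

Check each positive integer n in order until n is a perfect square but n + 23 is a perfect square.
For n = 1, 4, 9, 16, 25, 36, 49, 64, 81, 100 the conclusion holds.
n = 121: 121 = 11² and 121 + 23 = 144 = 12².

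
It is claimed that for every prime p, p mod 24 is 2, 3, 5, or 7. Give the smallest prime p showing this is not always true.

We need the least prime p for which the claim fails.
p = 2: 2 mod 24 = 2.
p = 3: 3 mod 24 = 3.
p = 5: 5 mod 24 = 5.
p = 7: 7 mod 24 = 7.
p = 11: 11 mod 24 = 11 — not in {2, 3, 5, 7}.

p = 11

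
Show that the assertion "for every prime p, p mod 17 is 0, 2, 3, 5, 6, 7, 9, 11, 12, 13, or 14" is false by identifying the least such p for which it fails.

p = 59

The first 16 eligible values, up to p = 53, all satisfy the conclusion.
p = 59: 59 mod 17 = 8 — not in {0, 2, 3, 5, 6, 7, 9, 11, 12, 13, 14}.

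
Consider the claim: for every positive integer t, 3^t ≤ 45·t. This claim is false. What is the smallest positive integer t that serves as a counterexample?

We need the least positive integer t for which 3^t > 45·t.
t = 1: 3^t = 3 and 45·t = 45, so 3 ≤ 45.
t = 2: 3^t = 9 and 45·t = 90, so 9 ≤ 90.
t = 3: 3^t = 27 and 45·t = 135, so 27 ≤ 135.
t = 4: 3^t = 81 and 45·t = 180, so 81 ≤ 180.
t = 5: 3^t = 243 and 45·t = 225, so 243 > 225.
Hence t = 5 is a counterexample.

t = 5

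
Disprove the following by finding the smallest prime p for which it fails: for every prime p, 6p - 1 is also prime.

p = 11

We need the least prime p for which 6p - 1 is not prime.
The first 4 eligible values, up to p = 7, all satisfy the conclusion.
p = 11: 6p - 1 = 65 = 5 × 13, not prime.
Thus p = 11 disproves the claim, and no smaller p works.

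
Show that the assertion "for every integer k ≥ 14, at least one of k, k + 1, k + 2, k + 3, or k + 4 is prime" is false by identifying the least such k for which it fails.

A counterexample is any integer k ≥ 14 such that k, k + 1, k + 2, k + 3, k + 4 are all composite; we check each in order.
For k = 14, 15, 16, 17, 18, 19, 20, 21, 22, 23 the conclusion holds.
k = 24: 24 = 2 × 12; 25 = 5 × 5; 26 = 2 × 13; 27 = 3 × 9; 28 = 2 × 14 — all composite.
So k = 24 is the smallest counterexample.

k = 24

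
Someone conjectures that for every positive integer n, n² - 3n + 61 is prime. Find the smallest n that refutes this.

n = 4

A counterexample is any positive integer n such that n² - 3n + 61 is not prime; we check each in order.
n = 1: n² - 3n + 61 = 59, prime.
n = 2: n² - 3n + 61 = 59, prime.
n = 3: n² - 3n + 61 = 61, prime.
n = 4: n² - 3n + 61 = 65 = 5 × 13, composite.
So n = 4 is the smallest counterexample.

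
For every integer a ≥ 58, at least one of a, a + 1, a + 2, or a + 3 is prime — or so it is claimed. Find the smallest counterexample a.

a = 62

We need the least integer a ≥ 58 for which a, a + 1, a + 2, a + 3 are all composite.
a = 58: 59 is prime.
a = 59: 59 is prime.
a = 60: 61 is prime.
a = 61: 61 is prime.
a = 62: 62 = 2 × 31; 63 = 3 × 21; 64 = 2 × 32; 65 = 5 × 13 — all composite.
So a = 62 is the smallest counterexample.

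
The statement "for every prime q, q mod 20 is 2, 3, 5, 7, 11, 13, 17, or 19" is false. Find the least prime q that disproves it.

Check each prime q in order until the claim fails.
The first 9 eligible values, up to q = 23, all satisfy the conclusion.
q = 29: 29 mod 20 = 9 — not in {2, 3, 5, 7, 11, 13, 17, 19}.

q = 29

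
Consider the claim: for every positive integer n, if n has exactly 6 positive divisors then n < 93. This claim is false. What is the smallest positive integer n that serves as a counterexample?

A counterexample is any positive integer n such that n has exactly 6 positive divisors but the claim fails; we check each in order.
For n = 12, 18, 20, 28, …, 75, 76, 92 the conclusion holds.
n = 98: τ(98) = 6; 98 ≥ 93.

n = 98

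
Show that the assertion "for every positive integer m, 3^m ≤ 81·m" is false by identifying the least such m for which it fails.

m = 6

A counterexample is any positive integer m such that 3^m > 81·m; we check each in order.
For m = 1, 2, 3, 4, 5 the conclusion holds.
m = 6: 3^m = 729 and 81·m = 486, so 729 > 486.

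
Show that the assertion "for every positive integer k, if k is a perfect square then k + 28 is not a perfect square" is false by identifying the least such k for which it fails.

k = 36

We need the least positive integer k for which k is a perfect square but k + 28 is a perfect square.
For k = 1, 4, 9, 16, 25 the conclusion holds.
k = 36: 36 = 6² and 36 + 28 = 64 = 8².
Thus k = 36 disproves the claim, and no smaller k works.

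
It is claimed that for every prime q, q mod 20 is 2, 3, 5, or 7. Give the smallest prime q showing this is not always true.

The first 4 eligible values, up to q = 7, all satisfy the conclusion.
q = 11: 11 mod 20 = 11 — not in {2, 3, 5, 7}.
Thus q = 11 disproves the claim, and no smaller q works.

q = 11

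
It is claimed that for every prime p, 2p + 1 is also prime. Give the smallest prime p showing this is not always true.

Check each prime p in order until 2p + 1 is not prime.
For p = 2, 3, 5 the conclusion holds.
p = 7: 2p + 1 = 15 = 3 × 5, not prime.
So p = 7 is the smallest counterexample.

p = 7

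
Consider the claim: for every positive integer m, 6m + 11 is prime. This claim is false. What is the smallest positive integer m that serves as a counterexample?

We need the least positive integer m for which 6m + 11 is not prime.
m = 1: 6m + 11 = 17, prime.
m = 2: 6m + 11 = 23, prime.
m = 3: 6m + 11 = 29, prime.
m = 4: 6m + 11 = 35 = 5 × 7, composite.

m = 4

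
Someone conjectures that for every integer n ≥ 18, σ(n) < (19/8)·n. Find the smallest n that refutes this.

n = 24

Check each integer n ≥ 18 in order until the claim fails.
n = 18: σ(18) = 39; 39 < 171/4.
n = 19: σ(19) = 20; 20 < 361/8.
n = 20: σ(20) = 42; 42 < 95/2.
n = 21: σ(21) = 32; 32 < 399/8.
n = 22: σ(22) = 36; 36 < 209/4.
n = 23: σ(23) = 24; 24 < 437/8.
n = 24: σ(24) = 60; 60 ≥ 57.
Hence n = 24 is a counterexample.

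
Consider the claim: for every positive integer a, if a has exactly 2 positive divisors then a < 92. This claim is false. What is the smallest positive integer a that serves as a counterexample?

a = 97

For a = 2, 3, 5, 7, …, 79, 83, 89 the conclusion holds.
a = 97: τ(97) = 2; 97 ≥ 92.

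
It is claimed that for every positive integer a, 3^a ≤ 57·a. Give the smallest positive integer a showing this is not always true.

We need the least positive integer a for which 3^a > 57·a.
The first 5 eligible values, up to a = 5, all satisfy the conclusion.
a = 6: 3^a = 729 and 57·a = 342, so 729 > 342.

a = 6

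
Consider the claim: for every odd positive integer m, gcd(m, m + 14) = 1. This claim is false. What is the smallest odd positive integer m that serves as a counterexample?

For m = 1, 3, 5 the conclusion holds.
m = 7: gcd(7, 21) = 7.

m = 7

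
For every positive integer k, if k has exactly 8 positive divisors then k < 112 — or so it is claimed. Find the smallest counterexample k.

For k = 24, 30, 40, 42, …, 104, 105, 110 the conclusion holds.
k = 114: τ(114) = 8; 114 ≥ 112.
So k = 114 is the smallest counterexample.

k = 114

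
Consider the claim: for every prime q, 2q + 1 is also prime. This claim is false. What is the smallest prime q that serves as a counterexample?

q = 7

For q = 2, 3, 5 the conclusion holds.
q = 7: 2q + 1 = 15 = 3 × 5, not prime.
Hence q = 7 is a counterexample.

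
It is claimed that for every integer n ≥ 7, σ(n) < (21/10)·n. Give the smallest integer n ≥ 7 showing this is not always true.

We need the least integer n ≥ 7 for which the claim fails.
n = 7: σ(7) = 8; 8 < 147/10.
n = 8: σ(8) = 15; 15 < 84/5.
n = 9: σ(9) = 13; 13 < 189/10.
n = 10: σ(10) = 18; 18 < 21.
n = 11: σ(11) = 12; 12 < 231/10.
n = 12: σ(12) = 28; 28 ≥ 126/5.

n = 12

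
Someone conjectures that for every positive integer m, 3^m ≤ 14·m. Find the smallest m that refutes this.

We need the least positive integer m for which 3^m > 14·m.
m = 1: 3^m = 3 and 14·m = 14, so 3 ≤ 14.
m = 2: 3^m = 9 and 14·m = 28, so 9 ≤ 28.
m = 3: 3^m = 27 and 14·m = 42, so 27 ≤ 42.
m = 4: 3^m = 81 and 14·m = 56, so 81 > 56.
Hence m = 4 is a counterexample.

m = 4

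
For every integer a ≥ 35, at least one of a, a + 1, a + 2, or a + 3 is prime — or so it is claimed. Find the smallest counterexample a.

a = 48

For a = 35, 36, 37, 38, …, 45, 46, 47 the conclusion holds.
a = 48: 48 = 2 × 24; 49 = 7 × 7; 50 = 2 × 25; 51 = 3 × 17 — all composite.
Thus a = 48 disproves the claim, and no smaller a works.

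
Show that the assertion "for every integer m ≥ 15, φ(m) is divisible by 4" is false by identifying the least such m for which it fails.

For m = 15, 16, 17 the conclusion holds.
m = 18: φ(18) = 6; 6 mod 4 = 2.
Thus m = 18 disproves the claim, and no smaller m works.

m = 18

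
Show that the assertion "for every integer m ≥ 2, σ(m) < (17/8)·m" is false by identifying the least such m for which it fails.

m = 12

We need the least integer m ≥ 2 for which the claim fails.
The first 10 eligible values, up to m = 11, all satisfy the conclusion.
m = 12: σ(12) = 28; 28 ≥ 51/2.
Hence m = 12 is a counterexample.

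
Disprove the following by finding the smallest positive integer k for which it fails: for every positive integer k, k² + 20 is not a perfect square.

k = 4

Check each positive integer k in order until k² + 20 is a perfect square.
For k = 1, 2, 3 the conclusion holds.
k = 4: 4² + 20 = 36 = 6², a perfect square.
So k = 4 is the smallest counterexample.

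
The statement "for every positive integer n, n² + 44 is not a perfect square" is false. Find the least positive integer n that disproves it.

n = 10

Check each positive integer n in order until n² + 44 is a perfect square.
For n = 1, 2, 3, 4, 5, 6, 7, 8, 9 the conclusion holds.
n = 10: 10² + 44 = 144 = 12², a perfect square.
Hence n = 10 is a counterexample.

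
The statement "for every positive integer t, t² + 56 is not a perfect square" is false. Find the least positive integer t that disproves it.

The first 4 eligible values, up to t = 4, all satisfy the conclusion.
t = 5: 5² + 56 = 81 = 9², a perfect square.

t = 5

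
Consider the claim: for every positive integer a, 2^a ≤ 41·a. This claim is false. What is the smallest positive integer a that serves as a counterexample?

For a = 1, 2, 3, 4, 5, 6, 7, 8 the conclusion holds.
a = 9: 2^a = 512 and 41·a = 369, so 512 > 369.

a = 9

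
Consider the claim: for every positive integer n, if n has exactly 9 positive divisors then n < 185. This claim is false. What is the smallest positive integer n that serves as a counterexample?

Check each positive integer n in order until n has exactly 9 positive divisors but the claim fails.
For n = 36, 100 the conclusion holds.
n = 196: τ(196) = 9; 196 ≥ 185.
So n = 196 is the smallest counterexample.

n = 196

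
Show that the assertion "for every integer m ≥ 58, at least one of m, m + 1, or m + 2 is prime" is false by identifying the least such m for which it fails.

m = 62

m = 58: 59 is prime.
m = 59: 59 is prime.
m = 60: 61 is prime.
m = 61: 61 is prime.
m = 62: 62 = 2 × 31; 63 = 3 × 21; 64 = 2 × 32 — all composite.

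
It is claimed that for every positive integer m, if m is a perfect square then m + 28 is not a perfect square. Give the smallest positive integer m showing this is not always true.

m = 36

For m = 1, 4, 9, 16, 25 the conclusion holds.
m = 36: 36 = 6² and 36 + 28 = 64 = 8².
Thus m = 36 disproves the claim, and no smaller m works.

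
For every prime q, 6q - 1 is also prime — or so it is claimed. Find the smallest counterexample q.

For q = 2, 3, 5, 7 the conclusion holds.
q = 11: 6q - 1 = 65 = 5 × 13, not prime.
Hence q = 11 is a counterexample.

q = 11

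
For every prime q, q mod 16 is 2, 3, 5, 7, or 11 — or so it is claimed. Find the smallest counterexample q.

A counterexample is any prime q such that the claim fails; we check each in order.
The first 5 eligible values, up to q = 11, all satisfy the conclusion.
q = 13: 13 mod 16 = 13 — not in {2, 3, 5, 7, 11}.
Hence q = 13 is a counterexample.

q = 13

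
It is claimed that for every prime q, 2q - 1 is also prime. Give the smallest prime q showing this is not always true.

q = 5

We need the least prime q for which 2q - 1 is not prime.
q = 2: 2q - 1 = 3, prime.
q = 3: 2q - 1 = 5, prime.
q = 5: 2q - 1 = 9 = 3 × 3, not prime.
So q = 5 is the smallest counterexample.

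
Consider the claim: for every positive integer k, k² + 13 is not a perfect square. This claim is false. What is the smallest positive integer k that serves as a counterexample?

For k = 1, 2, 3, 4, 5 the conclusion holds.
k = 6: 6² + 13 = 49 = 7², a perfect square.
Hence k = 6 is a counterexample.

k = 6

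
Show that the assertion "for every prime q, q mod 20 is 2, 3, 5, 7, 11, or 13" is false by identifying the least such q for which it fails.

q = 17

q = 2: 2 mod 20 = 2.
q = 3: 3 mod 20 = 3.
q = 5: 5 mod 20 = 5.
q = 7: 7 mod 20 = 7.
q = 11: 11 mod 20 = 11.
q = 13: 13 mod 20 = 13.
q = 17: 17 mod 20 = 17 — not in {2, 3, 5, 7, 11, 13}.
Thus q = 17 disproves the claim, and no smaller q works.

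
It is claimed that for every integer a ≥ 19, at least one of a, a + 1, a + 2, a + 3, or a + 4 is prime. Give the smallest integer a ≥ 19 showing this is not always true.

a = 24

For a = 19, 20, 21, 22, 23 the conclusion holds.
a = 24: 24 = 2 × 12; 25 = 5 × 5; 26 = 2 × 13; 27 = 3 × 9; 28 = 2 × 14 — all composite.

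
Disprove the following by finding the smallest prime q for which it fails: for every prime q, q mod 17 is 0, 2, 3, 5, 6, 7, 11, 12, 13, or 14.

The first 13 eligible values, up to q = 41, all satisfy the conclusion.
q = 43: 43 mod 17 = 9 — not in {0, 2, 3, 5, 6, 7, 11, 12, 13, 14}.

q = 43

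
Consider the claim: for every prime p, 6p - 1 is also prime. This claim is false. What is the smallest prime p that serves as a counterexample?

Check each prime p in order until 6p - 1 is not prime.
p = 2: 6p - 1 = 11, prime.
p = 3: 6p - 1 = 17, prime.
p = 5: 6p - 1 = 29, prime.
p = 7: 6p - 1 = 41, prime.
p = 11: 6p - 1 = 65 = 5 × 13, not prime.
So p = 11 is the smallest counterexample.

p = 11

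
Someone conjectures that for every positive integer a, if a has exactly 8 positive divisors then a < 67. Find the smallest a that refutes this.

a = 70

Check each positive integer a in order until a has exactly 8 positive divisors but the claim fails.
The first 7 eligible values, up to a = 66, all satisfy the conclusion.
a = 70: τ(70) = 8; 70 ≥ 67.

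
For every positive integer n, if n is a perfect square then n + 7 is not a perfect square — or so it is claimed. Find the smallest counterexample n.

For n = 1, 4 the conclusion holds.
n = 9: 9 = 3² and 9 + 7 = 16 = 4².

n = 9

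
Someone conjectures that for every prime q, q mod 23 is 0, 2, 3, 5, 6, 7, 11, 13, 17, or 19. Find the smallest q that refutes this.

For q = 2, 3, 5, 7, 11, 13, 17, 19, 23, 29 the conclusion holds.
q = 31: 31 mod 23 = 8 — not in {0, 2, 3, 5, 6, 7, 11, 13, 17, 19}.
Thus q = 31 disproves the claim, and no smaller q works.

q = 31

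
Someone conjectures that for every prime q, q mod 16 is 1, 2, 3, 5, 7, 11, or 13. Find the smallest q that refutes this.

q = 31

Check each prime q in order until the claim fails.
The first 10 eligible values, up to q = 29, all satisfy the conclusion.
q = 31: 31 mod 16 = 15 — not in {1, 2, 3, 5, 7, 11, 13}.
Hence q = 31 is a counterexample.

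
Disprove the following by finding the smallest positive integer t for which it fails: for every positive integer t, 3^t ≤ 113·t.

We need the least positive integer t for which 3^t > 113·t.
t = 1: 3^t = 3 and 113·t = 113, so 3 ≤ 113.
t = 2: 3^t = 9 and 113·t = 226, so 9 ≤ 226.
t = 3: 3^t = 27 and 113·t = 339, so 27 ≤ 339.
t = 4: 3^t = 81 and 113·t = 452, so 81 ≤ 452.
t = 5: 3^t = 243 and 113·t = 565, so 243 ≤ 565.
t = 6: 3^t = 729 and 113·t = 678, so 729 > 678.
Thus t = 6 disproves the claim, and no smaller t works.

t = 6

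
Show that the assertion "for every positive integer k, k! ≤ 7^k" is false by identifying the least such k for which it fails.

For k = 1, 2, 3, 4, …, 14, 15, 16 the conclusion holds.
k = 17: k! = 355687428096000 and 7^k = 232630513987207, so 355687428096000 > 232630513987207.
So k = 17 is the smallest counterexample.

k = 17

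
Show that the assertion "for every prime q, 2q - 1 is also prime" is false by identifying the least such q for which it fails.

For q = 2, 3 the conclusion holds.
q = 5: 2q - 1 = 9 = 3 × 3, not prime.
So q = 5 is the smallest counterexample.

q = 5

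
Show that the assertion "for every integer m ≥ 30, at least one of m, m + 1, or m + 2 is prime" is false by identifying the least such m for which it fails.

m = 32

Check each integer m ≥ 30 in order until m, m + 1, m + 2 are all composite.
m = 30: 31 is prime.
m = 31: 31 is prime.
m = 32: 32 = 2 × 16; 33 = 3 × 11; 34 = 2 × 17 — all composite.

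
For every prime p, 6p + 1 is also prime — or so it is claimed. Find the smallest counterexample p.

p = 19

We need the least prime p for which 6p + 1 is not prime.
p = 2: 6p + 1 = 13, prime.
p = 3: 6p + 1 = 19, prime.
p = 5: 6p + 1 = 31, prime.
p = 7: 6p + 1 = 43, prime.
p = 11: 6p + 1 = 67, prime.
p = 13: 6p + 1 = 79, prime.
p = 17: 6p + 1 = 103, prime.
p = 19: 6p + 1 = 115 = 5 × 23, not prime.
So p = 19 is the smallest counterexample.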